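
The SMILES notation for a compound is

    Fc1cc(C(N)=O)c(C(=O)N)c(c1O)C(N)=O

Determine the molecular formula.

C9H8FN3O4

Walk through each heavy atom and fill implicit hydrogens from standard valence (C 4, N 3, O 2, S 2, halogen 1); for lowercase aromatic atoms, an aromatic c carries 1 H when it has two neighbours and 0 H with three, and aromatic n carries 0 H:
  atom 1: F (halogen, monovalent) → 0 H
  atom 2: aromatic c, 3 neighbours → 0 H
  atom 3: aromatic c, 2 neighbours → 1 H
  atom 4: aromatic c, 3 neighbours → 0 H
  atom 5: C, bond orders sum to 4 (valence 4) → 0 H
  atom 6: N, bond orders sum to 1 (valence 3) → 2 H
  atom 7: O, bond orders sum to 2 (valence 2) → 0 H
  atom 8: aromatic c, 3 neighbours → 0 H
  atom 9: C, bond orders sum to 4 (valence 4) → 0 H
  atom 10: O, bond orders sum to 2 (valence 2) → 0 H
  atom 11: N, bond orders sum to 1 (valence 3) → 2 H
  atom 12: aromatic c, 3 neighbours → 0 H
  atom 13: aromatic c, 3 neighbours → 0 H
  atom 14: O, bond orders sum to 1 (valence 2) → 1 H
  atom 15: C, bond orders sum to 4 (valence 4) → 0 H
  atom 16: N, bond orders sum to 1 (valence 3) → 2 H
  atom 17: O, bond orders sum to 2 (valence 2) → 0 H
Totals → C:9, H:8, F:1, N:3, O:4.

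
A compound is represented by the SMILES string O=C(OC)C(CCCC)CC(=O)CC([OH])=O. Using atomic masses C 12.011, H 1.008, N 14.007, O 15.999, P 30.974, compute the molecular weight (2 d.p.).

230.26 g/mol

First, the molecular formula is C11H18O5 (counting implicit H from valence).
  C: 11 × 12.011 = 132.121
  H: 18 × 1.008 = 18.144
  O: 5 × 15.999 = 79.995
Sum: 11×12.011 + 18×1.008 + 5×15.999 = 230.260 → 230.26 g/mol.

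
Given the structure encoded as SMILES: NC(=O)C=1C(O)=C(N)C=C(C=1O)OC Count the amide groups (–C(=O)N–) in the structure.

The amide motif appears at heavy-atom position 2 in the SMILES.
Other groups present: 1 ether, 2 hydroxyl, 1 primary amine.
Amide count: 1.

1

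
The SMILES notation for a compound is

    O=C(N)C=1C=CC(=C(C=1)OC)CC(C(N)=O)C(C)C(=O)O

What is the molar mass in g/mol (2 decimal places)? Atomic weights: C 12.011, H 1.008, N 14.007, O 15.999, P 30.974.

First, the molecular formula is C14H18N2O5 (counting implicit H from valence).
  C: 14 × 12.011 = 168.154
  H: 18 × 1.008 = 18.144
  N: 2 × 14.007 = 28.014
  O: 5 × 15.999 = 79.995
Sum: 14×12.011 + 18×1.008 + 2×14.007 + 5×15.999 = 294.307 → 294.31 g/mol.

294.31 g/mol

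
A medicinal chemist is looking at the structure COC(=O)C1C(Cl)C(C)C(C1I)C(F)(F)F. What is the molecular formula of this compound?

C9H11ClF3IO2

Walk through each heavy atom and fill implicit hydrogens from standard valence (C 4, N 3, O 2, S 2, halogen 1):
  atom 1: C, bond orders sum to 1 (valence 4) → 3 H
  atom 2: O, bond orders sum to 2 (valence 2) → 0 H
  atom 3: C, bond orders sum to 4 (valence 4) → 0 H
  atom 4: O, bond orders sum to 2 (valence 2) → 0 H
  atom 5: C, bond orders sum to 3 (valence 4) → 1 H
  atom 6: C, bond orders sum to 3 (valence 4) → 1 H
  atom 7: Cl (halogen, monovalent) → 0 H
  atom 8: C, bond orders sum to 3 (valence 4) → 1 H
  atom 9: C, bond orders sum to 1 (valence 4) → 3 H
  atom 10: C, bond orders sum to 3 (valence 4) → 1 H
  atom 11: C, bond orders sum to 3 (valence 4) → 1 H
  atom 12: I (halogen, monovalent) → 0 H
  atom 13: C, bond orders sum to 4 (valence 4) → 0 H
  atom 14: F (halogen, monovalent) → 0 H
  atom 15: F (halogen, monovalent) → 0 H
  atom 16: F (halogen, monovalent) → 0 H
Totals → C:9, H:11, Cl:1, F:3, I:1, O:2.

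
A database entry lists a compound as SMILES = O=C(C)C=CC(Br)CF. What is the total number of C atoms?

Count every carbon token in the SMILES (each C, including those in ring-closure positions and inside branches).
Carbon count: 6.

6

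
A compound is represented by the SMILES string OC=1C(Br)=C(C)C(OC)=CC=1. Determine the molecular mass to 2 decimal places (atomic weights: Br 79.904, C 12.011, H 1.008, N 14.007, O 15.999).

217.06 g/mol

First, the molecular formula is C8H9BrO2 (counting implicit H from valence).
  Br: 1 × 79.904 = 79.904
  C: 8 × 12.011 = 96.088
  H: 9 × 1.008 = 9.072
  O: 2 × 15.999 = 31.998
Sum: 1×79.904 + 8×12.011 + 9×1.008 + 2×15.999 = 217.062 → 217.06 g/mol.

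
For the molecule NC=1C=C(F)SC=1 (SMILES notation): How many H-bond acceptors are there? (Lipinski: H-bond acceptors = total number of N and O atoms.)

1

N atoms: 1; O atoms: 0.
Lipinski HBA = 1 + 0 = 1.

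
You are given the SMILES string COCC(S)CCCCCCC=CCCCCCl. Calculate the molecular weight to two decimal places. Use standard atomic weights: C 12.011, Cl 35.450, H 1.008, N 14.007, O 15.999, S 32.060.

First, the molecular formula is C15H29ClOS (counting implicit H from valence).
  C: 15 × 12.011 = 180.165
  Cl: 1 × 35.450 = 35.450
  H: 29 × 1.008 = 29.232
  O: 1 × 15.999 = 15.999
  S: 1 × 32.060 = 32.060
Sum: 15×12.011 + 1×35.450 + 29×1.008 + 1×15.999 + 1×32.060 = 292.906 → 292.91 g/mol.

292.91 g/mol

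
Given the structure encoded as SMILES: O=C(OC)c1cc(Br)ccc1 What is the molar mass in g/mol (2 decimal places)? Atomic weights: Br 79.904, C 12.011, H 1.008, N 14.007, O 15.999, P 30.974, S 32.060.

First, the molecular formula is C8H7BrO2 (counting implicit H from valence).
  Br: 1 × 79.904 = 79.904
  C: 8 × 12.011 = 96.088
  H: 7 × 1.008 = 7.056
  O: 2 × 15.999 = 31.998
Sum: 1×79.904 + 8×12.011 + 7×1.008 + 2×15.999 = 215.046 → 215.05 g/mol.

215.05 g/mol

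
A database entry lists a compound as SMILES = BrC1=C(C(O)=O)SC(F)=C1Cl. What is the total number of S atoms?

Scan the SMILES for S atoms (remember two-letter symbols like Cl and Br are single atoms).
Sulfur count: 1.

1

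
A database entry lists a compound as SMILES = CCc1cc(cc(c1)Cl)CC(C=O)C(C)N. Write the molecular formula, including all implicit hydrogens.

C13H18ClNO

Walk through each heavy atom and fill implicit hydrogens from standard valence (C 4, N 3, O 2, S 2, halogen 1); for lowercase aromatic atoms, an aromatic c carries 1 H when it has two neighbours and 0 H with three, and aromatic n carries 0 H:
  atom 1: C, bond orders sum to 1 (valence 4) → 3 H
  atom 2: C, bond orders sum to 2 (valence 4) → 2 H
  atom 3: aromatic c, 3 neighbours → 0 H
  atom 4: aromatic c, 2 neighbours → 1 H
  atom 5: aromatic c, 3 neighbours → 0 H
  atom 6: aromatic c, 2 neighbours → 1 H
  atom 7: aromatic c, 3 neighbours → 0 H
  atom 8: aromatic c, 2 neighbours → 1 H
  atom 9: Cl (halogen, monovalent) → 0 H
  atom 10: C, bond orders sum to 2 (valence 4) → 2 H
  atom 11: C, bond orders sum to 3 (valence 4) → 1 H
  atom 12: C, bond orders sum to 3 (valence 4) → 1 H
  atom 13: O, bond orders sum to 2 (valence 2) → 0 H
  atom 14: C, bond orders sum to 3 (valence 4) → 1 H
  atom 15: C, bond orders sum to 1 (valence 4) → 3 H
  atom 16: N, bond orders sum to 1 (valence 3) → 2 H
Totals → C:13, H:18, Cl:1, N:1, O:1.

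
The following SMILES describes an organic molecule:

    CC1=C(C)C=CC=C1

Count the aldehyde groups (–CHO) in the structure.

Scan the SMILES for the aldehyde motif — none present.

0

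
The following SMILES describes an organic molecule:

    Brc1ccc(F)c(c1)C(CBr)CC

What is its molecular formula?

Walk through each heavy atom and fill implicit hydrogens from standard valence (C 4, N 3, O 2, S 2, halogen 1); for lowercase aromatic atoms, an aromatic c carries 1 H when it has two neighbours and 0 H with three, and aromatic n carries 0 H:
  atom 1: Br (halogen, monovalent) → 0 H
  atom 2: aromatic c, 3 neighbours → 0 H
  atom 3: aromatic c, 2 neighbours → 1 H
  atom 4: aromatic c, 2 neighbours → 1 H
  atom 5: aromatic c, 3 neighbours → 0 H
  atom 6: F (halogen, monovalent) → 0 H
  atom 7: aromatic c, 3 neighbours → 0 H
  atom 8: aromatic c, 2 neighbours → 1 H
  atom 9: C, bond orders sum to 3 (valence 4) → 1 H
  atom 10: C, bond orders sum to 2 (valence 4) → 2 H
  atom 11: Br (halogen, monovalent) → 0 H
  atom 12: C, bond orders sum to 2 (valence 4) → 2 H
  atom 13: C, bond orders sum to 1 (valence 4) → 3 H
Totals → C:10, H:11, Br:2, F:1.

C10H11Br2F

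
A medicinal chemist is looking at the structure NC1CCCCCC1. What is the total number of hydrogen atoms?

15

Walk through each heavy atom and fill implicit hydrogens from standard valence (C 4, N 3, O 2, S 2, halogen 1):
  atom 1: N, bond orders sum to 1 (valence 3) → 2 H
  atom 2: C, bond orders sum to 3 (valence 4) → 1 H
  atom 3: C, bond orders sum to 2 (valence 4) → 2 H
  atom 4: C, bond orders sum to 2 (valence 4) → 2 H
  atom 5: C, bond orders sum to 2 (valence 4) → 2 H
  atom 6: C, bond orders sum to 2 (valence 4) → 2 H
  atom 7: C, bond orders sum to 2 (valence 4) → 2 H
  atom 8: C, bond orders sum to 2 (valence 4) → 2 H
Total hydrogens: 15.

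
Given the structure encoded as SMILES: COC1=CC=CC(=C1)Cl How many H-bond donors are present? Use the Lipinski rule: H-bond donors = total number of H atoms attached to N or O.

0

Donors: find every N or O and count the H atoms it carries.
  atom 2 (O): bond orders sum to 2 → 0 H
Lipinski HBD = 0.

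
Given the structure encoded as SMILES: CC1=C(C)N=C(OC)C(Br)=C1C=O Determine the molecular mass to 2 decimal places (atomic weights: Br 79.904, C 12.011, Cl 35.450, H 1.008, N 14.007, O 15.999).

244.09 g/mol

First, the molecular formula is C9H10BrNO2 (counting implicit H from valence).
  Br: 1 × 79.904 = 79.904
  C: 9 × 12.011 = 108.099
  H: 10 × 1.008 = 10.080
  N: 1 × 14.007 = 14.007
  O: 2 × 15.999 = 31.998
Sum: 1×79.904 + 9×12.011 + 10×1.008 + 1×14.007 + 2×15.999 = 244.088 → 244.09 g/mol.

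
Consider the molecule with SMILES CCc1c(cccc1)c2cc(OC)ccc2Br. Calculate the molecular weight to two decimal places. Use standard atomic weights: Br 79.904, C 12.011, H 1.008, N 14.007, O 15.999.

First, the molecular formula is C15H15BrO (counting implicit H from valence).
  Br: 1 × 79.904 = 79.904
  C: 15 × 12.011 = 180.165
  H: 15 × 1.008 = 15.120
  O: 1 × 15.999 = 15.999
Sum: 1×79.904 + 15×12.011 + 15×1.008 + 1×15.999 = 291.188 → 291.19 g/mol.

291.19 g/mol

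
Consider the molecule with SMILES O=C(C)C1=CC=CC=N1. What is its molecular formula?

C7H7NO

Walk through each heavy atom and fill implicit hydrogens from standard valence (C 4, N 3, O 2, S 2, halogen 1):
  atom 1: O, bond orders sum to 2 (valence 2) → 0 H
  atom 2: C, bond orders sum to 4 (valence 4) → 0 H
  atom 3: C, bond orders sum to 1 (valence 4) → 3 H
  atom 4: C, bond orders sum to 4 (valence 4) → 0 H
  atom 5: C, bond orders sum to 3 (valence 4) → 1 H
  atom 6: C, bond orders sum to 3 (valence 4) → 1 H
  atom 7: C, bond orders sum to 3 (valence 4) → 1 H
  atom 8: C, bond orders sum to 3 (valence 4) → 1 H
  atom 9: N, bond orders sum to 3 (valence 3) → 0 H
Totals → C:7, H:7, N:1, O:1.
In Hill order: C7H7NO.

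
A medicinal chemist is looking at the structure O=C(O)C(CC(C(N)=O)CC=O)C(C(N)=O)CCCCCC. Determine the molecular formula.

C15H26N2O5

Walk through each heavy atom and fill implicit hydrogens from standard valence (C 4, N 3, O 2, S 2, halogen 1):
  atom 1: O, bond orders sum to 2 (valence 2) → 0 H
  atom 2: C, bond orders sum to 4 (valence 4) → 0 H
  atom 3: O, bond orders sum to 1 (valence 2) → 1 H
  atom 4: C, bond orders sum to 3 (valence 4) → 1 H
  atom 5: C, bond orders sum to 2 (valence 4) → 2 H
  atom 6: C, bond orders sum to 3 (valence 4) → 1 H
  atom 7: C, bond orders sum to 4 (valence 4) → 0 H
  atom 8: N, bond orders sum to 1 (valence 3) → 2 H
  atom 9: O, bond orders sum to 2 (valence 2) → 0 H
  atom 10: C, bond orders sum to 2 (valence 4) → 2 H
  atom 11: C, bond orders sum to 3 (valence 4) → 1 H
  atom 12: O, bond orders sum to 2 (valence 2) → 0 H
  atom 13: C, bond orders sum to 3 (valence 4) → 1 H
  atom 14: C, bond orders sum to 4 (valence 4) → 0 H
  atom 15: N, bond orders sum to 1 (valence 3) → 2 H
  atom 16: O, bond orders sum to 2 (valence 2) → 0 H
  atom 17: C, bond orders sum to 2 (valence 4) → 2 H
  atom 18: C, bond orders sum to 2 (valence 4) → 2 H
  atom 19: C, bond orders sum to 2 (valence 4) → 2 H
  atom 20: C, bond orders sum to 2 (valence 4) → 2 H
  atom 21: C, bond orders sum to 2 (valence 4) → 2 H
  atom 22: C, bond orders sum to 1 (valence 4) → 3 H
Totals → C:15, H:26, N:2, O:5.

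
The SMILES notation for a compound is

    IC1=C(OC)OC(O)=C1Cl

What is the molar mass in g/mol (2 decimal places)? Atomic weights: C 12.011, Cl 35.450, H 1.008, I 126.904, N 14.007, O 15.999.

274.44 g/mol

First, the molecular formula is C5H4ClIO3 (counting implicit H from valence).
  C: 5 × 12.011 = 60.055
  Cl: 1 × 35.450 = 35.450
  H: 4 × 1.008 = 4.032
  I: 1 × 126.904 = 126.904
  O: 3 × 15.999 = 47.997
Sum: 5×12.011 + 1×35.450 + 4×1.008 + 1×126.904 + 3×15.999 = 274.438 → 274.44 g/mol.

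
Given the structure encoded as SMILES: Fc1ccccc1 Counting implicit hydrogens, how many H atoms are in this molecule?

Walk through each heavy atom and fill implicit hydrogens from standard valence (C 4, N 3, O 2, S 2, halogen 1); for lowercase aromatic atoms, an aromatic c carries 1 H when it has two neighbours and 0 H with three, and aromatic n carries 0 H:
  atom 1: F (halogen, monovalent) → 0 H
  atom 2: aromatic c, 3 neighbours → 0 H
  atom 3: aromatic c, 2 neighbours → 1 H
  atom 4: aromatic c, 2 neighbours → 1 H
  atom 5: aromatic c, 2 neighbours → 1 H
  atom 6: aromatic c, 2 neighbours → 1 H
  atom 7: aromatic c, 2 neighbours → 1 H
Total hydrogens: 5.

5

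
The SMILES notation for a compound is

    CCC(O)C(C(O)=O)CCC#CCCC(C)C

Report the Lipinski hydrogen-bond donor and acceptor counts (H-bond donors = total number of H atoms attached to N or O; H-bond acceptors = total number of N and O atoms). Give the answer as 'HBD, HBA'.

2, 3

Donors: find every N or O and count the H atoms it carries.
  atom 4 (O): bond orders sum to 1 → 1 H
  atom 7 (O): bond orders sum to 1 → 1 H
  atom 8 (O): bond orders sum to 2 → 0 H
Lipinski HBD = 2.
Acceptors: N atoms = 0, O atoms = 3 → HBA = 3.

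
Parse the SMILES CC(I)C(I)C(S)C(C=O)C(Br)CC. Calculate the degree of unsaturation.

Molecular formula: C9H15BrI2OS.
DoU = (2C + 2 + N − H − X) / 2, where X is the halogen count and O/S are ignored.
    = (2·9 + 2 + 0 − 15 − 3) / 2 = 2 / 2 = 1.

1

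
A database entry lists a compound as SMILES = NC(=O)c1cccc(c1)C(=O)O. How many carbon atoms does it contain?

Count every carbon token in the SMILES (each C, including those in ring-closure positions and inside branches).
Carbon count: 8.

8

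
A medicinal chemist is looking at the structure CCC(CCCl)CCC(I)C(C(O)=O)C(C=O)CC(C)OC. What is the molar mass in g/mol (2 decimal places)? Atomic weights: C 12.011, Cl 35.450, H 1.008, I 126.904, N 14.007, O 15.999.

446.75 g/mol

First, the molecular formula is C16H28ClIO4 (counting implicit H from valence).
  C: 16 × 12.011 = 192.176
  Cl: 1 × 35.450 = 35.450
  H: 28 × 1.008 = 28.224
  I: 1 × 126.904 = 126.904
  O: 4 × 15.999 = 63.996
Sum: 16×12.011 + 1×35.450 + 28×1.008 + 1×126.904 + 4×15.999 = 446.750 → 446.75 g/mol.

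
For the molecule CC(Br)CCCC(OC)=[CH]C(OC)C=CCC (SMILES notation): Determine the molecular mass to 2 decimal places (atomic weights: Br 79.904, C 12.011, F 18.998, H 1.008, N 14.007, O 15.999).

305.26 g/mol

First, the molecular formula is C14H25BrO2 (counting implicit H from valence).
  Br: 1 × 79.904 = 79.904
  C: 14 × 12.011 = 168.154
  H: 25 × 1.008 = 25.200
  O: 2 × 15.999 = 31.998
Sum: 1×79.904 + 14×12.011 + 25×1.008 + 2×15.999 = 305.256 → 305.26 g/mol.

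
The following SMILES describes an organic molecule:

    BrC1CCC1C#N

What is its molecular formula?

Walk through each heavy atom and fill implicit hydrogens from standard valence (C 4, N 3, O 2, S 2, halogen 1):
  atom 1: Br (halogen, monovalent) → 0 H
  atom 2: C, bond orders sum to 3 (valence 4) → 1 H
  atom 3: C, bond orders sum to 2 (valence 4) → 2 H
  atom 4: C, bond orders sum to 2 (valence 4) → 2 H
  atom 5: C, bond orders sum to 3 (valence 4) → 1 H
  atom 6: C, bond orders sum to 4 (valence 4) → 0 H
  atom 7: N, bond orders sum to 3 (valence 3) → 0 H
Totals → C:5, H:6, Br:1, N:1.
In Hill order: C5H6BrN.

C5H6BrN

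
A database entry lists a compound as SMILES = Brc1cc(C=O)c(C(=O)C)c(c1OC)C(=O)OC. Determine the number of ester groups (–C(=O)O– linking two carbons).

The ester motif appears at heavy-atom position 15 in the SMILES.
Other groups present: 1 aldehyde, 1 ether, 1 ketone.
Ester count: 1.

1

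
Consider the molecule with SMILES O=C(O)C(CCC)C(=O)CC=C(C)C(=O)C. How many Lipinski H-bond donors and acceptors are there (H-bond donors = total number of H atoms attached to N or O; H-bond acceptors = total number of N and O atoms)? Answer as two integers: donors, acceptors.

Donors: find every N or O and count the H atoms it carries.
  atom 1 (O): bond orders sum to 2 → 0 H
  atom 3 (O): bond orders sum to 1 → 1 H
  atom 9 (O): bond orders sum to 2 → 0 H
  atom 15 (O): bond orders sum to 2 → 0 H
Lipinski HBD = 1.
Acceptors: N atoms = 0, O atoms = 4 → HBA = 4.

1, 4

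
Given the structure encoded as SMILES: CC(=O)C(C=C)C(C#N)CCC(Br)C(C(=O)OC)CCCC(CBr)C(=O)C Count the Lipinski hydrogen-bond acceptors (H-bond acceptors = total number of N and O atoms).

5

N atoms: 1; O atoms: 4.
Lipinski HBA = 1 + 4 = 5.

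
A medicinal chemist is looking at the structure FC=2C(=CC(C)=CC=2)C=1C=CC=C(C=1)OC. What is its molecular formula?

Walk through each heavy atom and fill implicit hydrogens from standard valence (C 4, N 3, O 2, S 2, halogen 1):
  atom 1: F (halogen, monovalent) → 0 H
  atom 2: C, bond orders sum to 4 (valence 4) → 0 H
  atom 3: C, bond orders sum to 4 (valence 4) → 0 H
  atom 4: C, bond orders sum to 3 (valence 4) → 1 H
  atom 5: C, bond orders sum to 4 (valence 4) → 0 H
  atom 6: C, bond orders sum to 1 (valence 4) → 3 H
  atom 7: C, bond orders sum to 3 (valence 4) → 1 H
  atom 8: C, bond orders sum to 3 (valence 4) → 1 H
  atom 9: C, bond orders sum to 4 (valence 4) → 0 H
  atom 10: C, bond orders sum to 3 (valence 4) → 1 H
  atom 11: C, bond orders sum to 3 (valence 4) → 1 H
  atom 12: C, bond orders sum to 3 (valence 4) → 1 H
  atom 13: C, bond orders sum to 4 (valence 4) → 0 H
  atom 14: C, bond orders sum to 3 (valence 4) → 1 H
  atom 15: O, bond orders sum to 2 (valence 2) → 0 H
  atom 16: C, bond orders sum to 1 (valence 4) → 3 H
Totals → C:14, H:13, F:1, O:1.

C14H13FO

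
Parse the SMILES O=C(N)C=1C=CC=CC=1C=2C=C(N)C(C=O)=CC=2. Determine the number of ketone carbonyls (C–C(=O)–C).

0

Scan the SMILES for the ketone motif — none present.
Groups that are present: 1 aldehyde, 1 amide, 1 primary amine.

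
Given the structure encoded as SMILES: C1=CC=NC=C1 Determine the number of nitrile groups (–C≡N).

0

Scan the SMILES for the nitrile motif — none present.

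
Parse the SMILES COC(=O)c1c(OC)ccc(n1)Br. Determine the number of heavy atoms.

13

Every atom symbol written in the SMILES (organic subset) is one heavy atom; implicit H are not written.
Heavy atoms by element → Br:1, C:8, N:1, O:3.
Total: 13.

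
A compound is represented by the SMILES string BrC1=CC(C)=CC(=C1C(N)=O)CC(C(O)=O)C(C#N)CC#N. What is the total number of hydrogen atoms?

14

Walk through each heavy atom and fill implicit hydrogens from standard valence (C 4, N 3, O 2, S 2, halogen 1):
  atom 1: Br (halogen, monovalent) → 0 H
  atom 2: C, bond orders sum to 4 (valence 4) → 0 H
  atom 3: C, bond orders sum to 3 (valence 4) → 1 H
  atom 4: C, bond orders sum to 4 (valence 4) → 0 H
  atom 5: C, bond orders sum to 1 (valence 4) → 3 H
  atom 6: C, bond orders sum to 3 (valence 4) → 1 H
  atom 7: C, bond orders sum to 4 (valence 4) → 0 H
  atom 8: C, bond orders sum to 4 (valence 4) → 0 H
  atom 9: C, bond orders sum to 4 (valence 4) → 0 H
  atom 10: N, bond orders sum to 1 (valence 3) → 2 H
  atom 11: O, bond orders sum to 2 (valence 2) → 0 H
  atom 12: C, bond orders sum to 2 (valence 4) → 2 H
  atom 13: C, bond orders sum to 3 (valence 4) → 1 H
  atom 14: C, bond orders sum to 4 (valence 4) → 0 H
  atom 15: O, bond orders sum to 1 (valence 2) → 1 H
  atom 16: O, bond orders sum to 2 (valence 2) → 0 H
  atom 17: C, bond orders sum to 3 (valence 4) → 1 H
  atom 18: C, bond orders sum to 4 (valence 4) → 0 H
  atom 19: N, bond orders sum to 3 (valence 3) → 0 H
  atom 20: C, bond orders sum to 2 (valence 4) → 2 H
  atom 21: C, bond orders sum to 4 (valence 4) → 0 H
  atom 22: N, bond orders sum to 3 (valence 3) → 0 H
Total hydrogens: 14.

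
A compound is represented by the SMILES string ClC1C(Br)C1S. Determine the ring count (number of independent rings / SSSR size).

1

In SMILES, each pair of matching ring-closure digits denotes one ring-closing bond; the number of such bonds equals the number of independent rings.
Ring-closure bonds here: 1.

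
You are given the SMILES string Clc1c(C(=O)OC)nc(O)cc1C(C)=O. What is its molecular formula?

Walk through each heavy atom and fill implicit hydrogens from standard valence (C 4, N 3, O 2, S 2, halogen 1); for lowercase aromatic atoms, an aromatic c carries 1 H when it has two neighbours and 0 H with three, and aromatic n carries 0 H:
  atom 1: Cl (halogen, monovalent) → 0 H
  atom 2: aromatic c, 3 neighbours → 0 H
  atom 3: aromatic c, 3 neighbours → 0 H
  atom 4: C, bond orders sum to 4 (valence 4) → 0 H
  atom 5: O, bond orders sum to 2 (valence 2) → 0 H
  atom 6: O, bond orders sum to 2 (valence 2) → 0 H
  atom 7: C, bond orders sum to 1 (valence 4) → 3 H
  atom 8: aromatic n, 2 neighbours → 0 H
  atom 9: aromatic c, 3 neighbours → 0 H
  atom 10: O, bond orders sum to 1 (valence 2) → 1 H
  atom 11: aromatic c, 2 neighbours → 1 H
  atom 12: aromatic c, 3 neighbours → 0 H
  atom 13: C, bond orders sum to 4 (valence 4) → 0 H
  atom 14: C, bond orders sum to 1 (valence 4) → 3 H
  atom 15: O, bond orders sum to 2 (valence 2) → 0 H
Totals → C:9, H:8, Cl:1, N:1, O:4.
In Hill order: C9H8ClNO4.

C9H8ClNO4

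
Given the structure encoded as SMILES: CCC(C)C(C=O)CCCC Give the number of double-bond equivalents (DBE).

1

Degree of unsaturation = (number of rings) + (number of π bonds).
Ring closures in the SMILES: 0.
π bonds: 1 double bond (each 1 DoU) → 1 DoU from unsaturation.
Total DoU = 0 + 1 = 1.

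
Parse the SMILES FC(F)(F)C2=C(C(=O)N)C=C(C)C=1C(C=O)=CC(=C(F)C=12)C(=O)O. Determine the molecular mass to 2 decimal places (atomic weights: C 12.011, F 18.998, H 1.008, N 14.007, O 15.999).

First, the molecular formula is C15H9F4NO4 (counting implicit H from valence).
  C: 15 × 12.011 = 180.165
  F: 4 × 18.998 = 75.992
  H: 9 × 1.008 = 9.072
  N: 1 × 14.007 = 14.007
  O: 4 × 15.999 = 63.996
Sum: 15×12.011 + 4×18.998 + 9×1.008 + 1×14.007 + 4×15.999 = 343.232 → 343.23 g/mol.

343.23 g/mol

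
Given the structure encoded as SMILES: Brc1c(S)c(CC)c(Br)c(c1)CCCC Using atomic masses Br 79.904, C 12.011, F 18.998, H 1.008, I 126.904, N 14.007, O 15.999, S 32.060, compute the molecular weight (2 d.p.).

First, the molecular formula is C12H16Br2S (counting implicit H from valence).
  Br: 2 × 79.904 = 159.808
  C: 12 × 12.011 = 144.132
  H: 16 × 1.008 = 16.128
  S: 1 × 32.060 = 32.060
Sum: 2×79.904 + 12×12.011 + 16×1.008 + 1×32.060 = 352.128 → 352.13 g/mol.

352.13 g/mol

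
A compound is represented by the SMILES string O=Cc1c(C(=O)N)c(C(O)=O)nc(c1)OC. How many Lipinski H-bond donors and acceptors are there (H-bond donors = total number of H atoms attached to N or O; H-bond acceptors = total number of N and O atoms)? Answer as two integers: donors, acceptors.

3, 7

Donors: find every N or O and count the H atoms it carries.
  atom 1 (O): bond orders sum to 2 → 0 H
  atom 6 (O): bond orders sum to 2 → 0 H
  atom 7 (N): bond orders sum to 1 → 2 H
  atom 10 (O): bond orders sum to 1 → 1 H
  atom 11 (O): bond orders sum to 2 → 0 H
  atom 12 (N): bond orders sum to 3 → 0 H
  atom 15 (O): bond orders sum to 2 → 0 H
Lipinski HBD = 3.
Acceptors: N atoms = 2, O atoms = 5 → HBA = 7.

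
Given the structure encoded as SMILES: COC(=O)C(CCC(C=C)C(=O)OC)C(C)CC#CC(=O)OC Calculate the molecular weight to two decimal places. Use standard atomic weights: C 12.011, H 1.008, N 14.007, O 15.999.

324.37 g/mol

First, the molecular formula is C17H24O6 (counting implicit H from valence).
  C: 17 × 12.011 = 204.187
  H: 24 × 1.008 = 24.192
  O: 6 × 15.999 = 95.994
Sum: 17×12.011 + 24×1.008 + 6×15.999 = 324.373 → 324.37 g/mol.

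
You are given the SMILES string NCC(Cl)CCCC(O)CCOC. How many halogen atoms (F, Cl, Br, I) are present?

1

Halogen atoms appear at heavy-atom position 4 (1×Cl).
Other groups present: 1 ether, 1 hydroxyl, 1 primary amine.
Halogen count: 1.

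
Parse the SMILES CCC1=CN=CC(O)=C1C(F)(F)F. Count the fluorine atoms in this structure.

Scan the SMILES for F atoms (remember two-letter symbols like Cl and Br are single atoms).
Fluorine count: 3.

3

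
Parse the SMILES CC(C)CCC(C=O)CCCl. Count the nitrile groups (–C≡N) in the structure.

0

Scan the SMILES for the nitrile motif — none present.
Groups that are present: 1 aldehyde.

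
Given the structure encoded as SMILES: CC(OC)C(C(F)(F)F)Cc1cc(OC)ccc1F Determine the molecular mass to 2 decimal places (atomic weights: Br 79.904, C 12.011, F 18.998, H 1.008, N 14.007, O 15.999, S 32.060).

First, the molecular formula is C13H16F4O2 (counting implicit H from valence).
  C: 13 × 12.011 = 156.143
  F: 4 × 18.998 = 75.992
  H: 16 × 1.008 = 16.128
  O: 2 × 15.999 = 31.998
Sum: 13×12.011 + 4×18.998 + 16×1.008 + 2×15.999 = 280.261 → 280.26 g/mol.

280.26 g/mol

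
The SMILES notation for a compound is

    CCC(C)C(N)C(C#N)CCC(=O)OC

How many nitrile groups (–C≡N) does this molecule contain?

1

The nitrile motif appears at heavy-atom position 8 in the SMILES.
Other groups present: 1 ester, 1 primary amine.
Nitrile count: 1.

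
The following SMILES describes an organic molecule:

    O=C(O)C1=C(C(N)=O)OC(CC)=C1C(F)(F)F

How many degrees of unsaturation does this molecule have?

5

Degree of unsaturation = (number of rings) + (number of π bonds).
Ring closures in the SMILES: 1.
π bonds: 4 double bonds (each 1 DoU) → 4 DoU from unsaturation.
Total DoU = 1 + 4 = 5.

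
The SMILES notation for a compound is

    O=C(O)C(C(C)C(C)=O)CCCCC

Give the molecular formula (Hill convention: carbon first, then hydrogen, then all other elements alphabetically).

Walk through each heavy atom and fill implicit hydrogens from standard valence (C 4, N 3, O 2, S 2, halogen 1):
  atom 1: O, bond orders sum to 2 (valence 2) → 0 H
  atom 2: C, bond orders sum to 4 (valence 4) → 0 H
  atom 3: O, bond orders sum to 1 (valence 2) → 1 H
  atom 4: C, bond orders sum to 3 (valence 4) → 1 H
  atom 5: C, bond orders sum to 3 (valence 4) → 1 H
  atom 6: C, bond orders sum to 1 (valence 4) → 3 H
  atom 7: C, bond orders sum to 4 (valence 4) → 0 H
  atom 8: C, bond orders sum to 1 (valence 4) → 3 H
  atom 9: O, bond orders sum to 2 (valence 2) → 0 H
  atom 10: C, bond orders sum to 2 (valence 4) → 2 H
  atom 11: C, bond orders sum to 2 (valence 4) → 2 H
  atom 12: C, bond orders sum to 2 (valence 4) → 2 H
  atom 13: C, bond orders sum to 2 (valence 4) → 2 H
  atom 14: C, bond orders sum to 1 (valence 4) → 3 H
Totals → C:11, H:20, O:3.

C11H20O3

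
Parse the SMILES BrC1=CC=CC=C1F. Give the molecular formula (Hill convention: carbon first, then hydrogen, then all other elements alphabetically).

C6H4BrF

Walk through each heavy atom and fill implicit hydrogens from standard valence (C 4, N 3, O 2, S 2, halogen 1):
  atom 1: Br (halogen, monovalent) → 0 H
  atom 2: C, bond orders sum to 4 (valence 4) → 0 H
  atom 3: C, bond orders sum to 3 (valence 4) → 1 H
  atom 4: C, bond orders sum to 3 (valence 4) → 1 H
  atom 5: C, bond orders sum to 3 (valence 4) → 1 H
  atom 6: C, bond orders sum to 3 (valence 4) → 1 H
  atom 7: C, bond orders sum to 4 (valence 4) → 0 H
  atom 8: F (halogen, monovalent) → 0 H
Totals → C:6, H:4, Br:1, F:1.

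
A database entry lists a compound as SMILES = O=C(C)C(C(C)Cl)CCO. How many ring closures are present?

0

In SMILES, each pair of matching ring-closure digits denotes one ring-closing bond; the number of such bonds equals the number of independent rings.
Ring-closure bonds here: 0.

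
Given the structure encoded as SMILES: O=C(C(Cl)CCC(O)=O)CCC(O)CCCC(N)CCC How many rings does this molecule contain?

0

In SMILES, each pair of matching ring-closure digits denotes one ring-closing bond; the number of such bonds equals the number of independent rings.
Ring-closure bonds here: 0.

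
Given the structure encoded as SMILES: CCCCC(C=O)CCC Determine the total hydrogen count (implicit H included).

18

Walk through each heavy atom and fill implicit hydrogens from standard valence (C 4, N 3, O 2, S 2, halogen 1):
  atom 1: C, bond orders sum to 1 (valence 4) → 3 H
  atom 2: C, bond orders sum to 2 (valence 4) → 2 H
  atom 3: C, bond orders sum to 2 (valence 4) → 2 H
  atom 4: C, bond orders sum to 2 (valence 4) → 2 H
  atom 5: C, bond orders sum to 3 (valence 4) → 1 H
  atom 6: C, bond orders sum to 3 (valence 4) → 1 H
  atom 7: O, bond orders sum to 2 (valence 2) → 0 H
  atom 8: C, bond orders sum to 2 (valence 4) → 2 H
  atom 9: C, bond orders sum to 2 (valence 4) → 2 H
  atom 10: C, bond orders sum to 1 (valence 4) → 3 H
Total hydrogens: 18.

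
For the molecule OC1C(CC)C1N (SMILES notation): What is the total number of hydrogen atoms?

Walk through each heavy atom and fill implicit hydrogens from standard valence (C 4, N 3, O 2, S 2, halogen 1):
  atom 1: O, bond orders sum to 1 (valence 2) → 1 H
  atom 2: C, bond orders sum to 3 (valence 4) → 1 H
  atom 3: C, bond orders sum to 3 (valence 4) → 1 H
  atom 4: C, bond orders sum to 2 (valence 4) → 2 H
  atom 5: C, bond orders sum to 1 (valence 4) → 3 H
  atom 6: C, bond orders sum to 3 (valence 4) → 1 H
  atom 7: N, bond orders sum to 1 (valence 3) → 2 H
Total hydrogens: 11.

11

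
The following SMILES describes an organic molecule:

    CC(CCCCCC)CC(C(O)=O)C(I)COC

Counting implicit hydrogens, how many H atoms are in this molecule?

Walk through each heavy atom and fill implicit hydrogens from standard valence (C 4, N 3, O 2, S 2, halogen 1):
  atom 1: C, bond orders sum to 1 (valence 4) → 3 H
  atom 2: C, bond orders sum to 3 (valence 4) → 1 H
  atom 3: C, bond orders sum to 2 (valence 4) → 2 H
  atom 4: C, bond orders sum to 2 (valence 4) → 2 H
  atom 5: C, bond orders sum to 2 (valence 4) → 2 H
  atom 6: C, bond orders sum to 2 (valence 4) → 2 H
  atom 7: C, bond orders sum to 2 (valence 4) → 2 H
  atom 8: C, bond orders sum to 1 (valence 4) → 3 H
  atom 9: C, bond orders sum to 2 (valence 4) → 2 H
  atom 10: C, bond orders sum to 3 (valence 4) → 1 H
  atom 11: C, bond orders sum to 4 (valence 4) → 0 H
  atom 12: O, bond orders sum to 1 (valence 2) → 1 H
  atom 13: O, bond orders sum to 2 (valence 2) → 0 H
  atom 14: C, bond orders sum to 3 (valence 4) → 1 H
  atom 15: I (halogen, monovalent) → 0 H
  atom 16: C, bond orders sum to 2 (valence 4) → 2 H
  atom 17: O, bond orders sum to 2 (valence 2) → 0 H
  atom 18: C, bond orders sum to 1 (valence 4) → 3 H
Total hydrogens: 27.

27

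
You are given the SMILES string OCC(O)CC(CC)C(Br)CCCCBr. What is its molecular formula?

Walk through each heavy atom and fill implicit hydrogens from standard valence (C 4, N 3, O 2, S 2, halogen 1):
  atom 1: O, bond orders sum to 1 (valence 2) → 1 H
  atom 2: C, bond orders sum to 2 (valence 4) → 2 H
  atom 3: C, bond orders sum to 3 (valence 4) → 1 H
  atom 4: O, bond orders sum to 1 (valence 2) → 1 H
  atom 5: C, bond orders sum to 2 (valence 4) → 2 H
  atom 6: C, bond orders sum to 3 (valence 4) → 1 H
  atom 7: C, bond orders sum to 2 (valence 4) → 2 H
  atom 8: C, bond orders sum to 1 (valence 4) → 3 H
  atom 9: C, bond orders sum to 3 (valence 4) → 1 H
  atom 10: Br (halogen, monovalent) → 0 H
  atom 11: C, bond orders sum to 2 (valence 4) → 2 H
  atom 12: C, bond orders sum to 2 (valence 4) → 2 H
  atom 13: C, bond orders sum to 2 (valence 4) → 2 H
  atom 14: C, bond orders sum to 2 (valence 4) → 2 H
  atom 15: Br (halogen, monovalent) → 0 H
Totals → C:11, H:22, Br:2, O:2.
In Hill order: C11H22Br2O2.

C11H22Br2O2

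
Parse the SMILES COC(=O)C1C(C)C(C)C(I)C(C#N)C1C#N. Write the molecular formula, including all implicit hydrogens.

C12H15IN2O2

Walk through each heavy atom and fill implicit hydrogens from standard valence (C 4, N 3, O 2, S 2, halogen 1):
  atom 1: C, bond orders sum to 1 (valence 4) → 3 H
  atom 2: O, bond orders sum to 2 (valence 2) → 0 H
  atom 3: C, bond orders sum to 4 (valence 4) → 0 H
  atom 4: O, bond orders sum to 2 (valence 2) → 0 H
  atom 5: C, bond orders sum to 3 (valence 4) → 1 H
  atom 6: C, bond orders sum to 3 (valence 4) → 1 H
  atom 7: C, bond orders sum to 1 (valence 4) → 3 H
  atom 8: C, bond orders sum to 3 (valence 4) → 1 H
  atom 9: C, bond orders sum to 1 (valence 4) → 3 H
  atom 10: C, bond orders sum to 3 (valence 4) → 1 H
  atom 11: I (halogen, monovalent) → 0 H
  atom 12: C, bond orders sum to 3 (valence 4) → 1 H
  atom 13: C, bond orders sum to 4 (valence 4) → 0 H
  atom 14: N, bond orders sum to 3 (valence 3) → 0 H
  atom 15: C, bond orders sum to 3 (valence 4) → 1 H
  atom 16: C, bond orders sum to 4 (valence 4) → 0 H
  atom 17: N, bond orders sum to 3 (valence 3) → 0 H
Totals → C:12, H:15, I:1, N:2, O:2.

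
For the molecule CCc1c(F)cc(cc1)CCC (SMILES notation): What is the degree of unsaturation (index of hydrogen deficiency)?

4

Molecular formula: C11H15F.
DoU = (2C + 2 + N − H − X) / 2, where X is the halogen count and O/S are ignored.
    = (2·11 + 2 + 0 − 15 − 1) / 2 = 8 / 2 = 4.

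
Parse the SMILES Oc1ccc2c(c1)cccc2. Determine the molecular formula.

Walk through each heavy atom and fill implicit hydrogens from standard valence (C 4, N 3, O 2, S 2, halogen 1); for lowercase aromatic atoms, an aromatic c carries 1 H when it has two neighbours and 0 H with three, and aromatic n carries 0 H:
  atom 1: O, bond orders sum to 1 (valence 2) → 1 H
  atom 2: aromatic c, 3 neighbours → 0 H
  atom 3: aromatic c, 2 neighbours → 1 H
  atom 4: aromatic c, 2 neighbours → 1 H
  atom 5: aromatic c, 3 neighbours → 0 H
  atom 6: aromatic c, 3 neighbours → 0 H
  atom 7: aromatic c, 2 neighbours → 1 H
  atom 8: aromatic c, 2 neighbours → 1 H
  atom 9: aromatic c, 2 neighbours → 1 H
  atom 10: aromatic c, 2 neighbours → 1 H
  atom 11: aromatic c, 2 neighbours → 1 H
Totals → C:10, H:8, O:1.

C10H8O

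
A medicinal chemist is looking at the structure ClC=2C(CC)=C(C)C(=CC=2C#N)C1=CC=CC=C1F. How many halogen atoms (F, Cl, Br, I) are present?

Halogen atoms appear at heavy-atom positions 1, 19 (1×Cl, 1×F).
Other groups present: 1 nitrile.
Halogen count: 2.

2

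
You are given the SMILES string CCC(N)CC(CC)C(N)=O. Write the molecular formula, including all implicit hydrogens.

Walk through each heavy atom and fill implicit hydrogens from standard valence (C 4, N 3, O 2, S 2, halogen 1):
  atom 1: C, bond orders sum to 1 (valence 4) → 3 H
  atom 2: C, bond orders sum to 2 (valence 4) → 2 H
  atom 3: C, bond orders sum to 3 (valence 4) → 1 H
  atom 4: N, bond orders sum to 1 (valence 3) → 2 H
  atom 5: C, bond orders sum to 2 (valence 4) → 2 H
  atom 6: C, bond orders sum to 3 (valence 4) → 1 H
  atom 7: C, bond orders sum to 2 (valence 4) → 2 H
  atom 8: C, bond orders sum to 1 (valence 4) → 3 H
  atom 9: C, bond orders sum to 4 (valence 4) → 0 H
  atom 10: N, bond orders sum to 1 (valence 3) → 2 H
  atom 11: O, bond orders sum to 2 (valence 2) → 0 H
Totals → C:8, H:18, N:2, O:1.

C8H18N2O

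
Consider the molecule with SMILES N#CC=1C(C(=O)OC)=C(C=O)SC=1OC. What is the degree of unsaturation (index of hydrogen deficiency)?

7

Degree of unsaturation = (number of rings) + (number of π bonds).
Ring closures in the SMILES: 1.
π bonds: 4 double bonds (each 1 DoU), 1 triple bond (each 2 DoU) → 6 DoU from unsaturation.
Total DoU = 1 + 6 = 7.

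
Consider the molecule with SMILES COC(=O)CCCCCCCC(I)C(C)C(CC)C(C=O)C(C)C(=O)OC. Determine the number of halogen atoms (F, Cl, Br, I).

1

Halogen atoms appear at heavy-atom position 13 (1×I).
Other groups present: 1 aldehyde, 2 ester.
Halogen count: 1.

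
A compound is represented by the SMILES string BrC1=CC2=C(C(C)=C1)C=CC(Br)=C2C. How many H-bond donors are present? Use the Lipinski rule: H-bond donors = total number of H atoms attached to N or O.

0

Donors: find every N or O and count the H atoms it carries.
  (no N or O atoms present)
Lipinski HBD = 0.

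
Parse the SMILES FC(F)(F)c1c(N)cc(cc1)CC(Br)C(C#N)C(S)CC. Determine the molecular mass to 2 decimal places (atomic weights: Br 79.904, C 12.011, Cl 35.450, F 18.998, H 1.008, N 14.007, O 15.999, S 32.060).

381.25 g/mol

First, the molecular formula is C14H16BrF3N2S (counting implicit H from valence).
  Br: 1 × 79.904 = 79.904
  C: 14 × 12.011 = 168.154
  F: 3 × 18.998 = 56.994
  H: 16 × 1.008 = 16.128
  N: 2 × 14.007 = 28.014
  S: 1 × 32.060 = 32.060
Sum: 1×79.904 + 14×12.011 + 3×18.998 + 16×1.008 + 2×14.007 + 1×32.060 = 381.254 → 381.25 g/mol.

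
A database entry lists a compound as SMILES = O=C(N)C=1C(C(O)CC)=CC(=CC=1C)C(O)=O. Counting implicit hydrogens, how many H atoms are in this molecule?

Walk through each heavy atom and fill implicit hydrogens from standard valence (C 4, N 3, O 2, S 2, halogen 1):
  atom 1: O, bond orders sum to 2 (valence 2) → 0 H
  atom 2: C, bond orders sum to 4 (valence 4) → 0 H
  atom 3: N, bond orders sum to 1 (valence 3) → 2 H
  atom 4: C, bond orders sum to 4 (valence 4) → 0 H
  atom 5: C, bond orders sum to 4 (valence 4) → 0 H
  atom 6: C, bond orders sum to 3 (valence 4) → 1 H
  atom 7: O, bond orders sum to 1 (valence 2) → 1 H
  atom 8: C, bond orders sum to 2 (valence 4) → 2 H
  atom 9: C, bond orders sum to 1 (valence 4) → 3 H
  atom 10: C, bond orders sum to 3 (valence 4) → 1 H
  atom 11: C, bond orders sum to 4 (valence 4) → 0 H
  atom 12: C, bond orders sum to 3 (valence 4) → 1 H
  atom 13: C, bond orders sum to 4 (valence 4) → 0 H
  atom 14: C, bond orders sum to 1 (valence 4) → 3 H
  atom 15: C, bond orders sum to 4 (valence 4) → 0 H
  atom 16: O, bond orders sum to 1 (valence 2) → 1 H
  atom 17: O, bond orders sum to 2 (valence 2) → 0 H
Total hydrogens: 15.

15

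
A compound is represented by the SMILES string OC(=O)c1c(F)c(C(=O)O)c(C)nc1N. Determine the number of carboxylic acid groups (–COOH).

The carboxylic acid motif appears at heavy-atom positions 2, 8 in the SMILES.
Other groups present: 1 primary amine.
Carboxylic acid count: 2.

2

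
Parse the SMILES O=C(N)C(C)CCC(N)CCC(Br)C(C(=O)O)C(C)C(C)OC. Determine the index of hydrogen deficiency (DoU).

2

Molecular formula: C16H31BrN2O4.
DoU = (2C + 2 + N − H − X) / 2, where X is the halogen count and O/S are ignored.
    = (2·16 + 2 + 2 − 31 − 1) / 2 = 4 / 2 = 2.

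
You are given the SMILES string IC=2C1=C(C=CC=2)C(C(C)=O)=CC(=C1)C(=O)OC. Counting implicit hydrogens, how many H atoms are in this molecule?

Walk through each heavy atom and fill implicit hydrogens from standard valence (C 4, N 3, O 2, S 2, halogen 1):
  atom 1: I (halogen, monovalent) → 0 H
  atom 2: C, bond orders sum to 4 (valence 4) → 0 H
  atom 3: C, bond orders sum to 4 (valence 4) → 0 H
  atom 4: C, bond orders sum to 4 (valence 4) → 0 H
  atom 5: C, bond orders sum to 3 (valence 4) → 1 H
  atom 6: C, bond orders sum to 3 (valence 4) → 1 H
  atom 7: C, bond orders sum to 3 (valence 4) → 1 H
  atom 8: C, bond orders sum to 4 (valence 4) → 0 H
  atom 9: C, bond orders sum to 4 (valence 4) → 0 H
  atom 10: C, bond orders sum to 1 (valence 4) → 3 H
  atom 11: O, bond orders sum to 2 (valence 2) → 0 H
  atom 12: C, bond orders sum to 3 (valence 4) → 1 H
  atom 13: C, bond orders sum to 4 (valence 4) → 0 H
  atom 14: C, bond orders sum to 3 (valence 4) → 1 H
  atom 15: C, bond orders sum to 4 (valence 4) → 0 H
  atom 16: O, bond orders sum to 2 (valence 2) → 0 H
  atom 17: O, bond orders sum to 2 (valence 2) → 0 H
  atom 18: C, bond orders sum to 1 (valence 4) → 3 H
Total hydrogens: 11.

11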